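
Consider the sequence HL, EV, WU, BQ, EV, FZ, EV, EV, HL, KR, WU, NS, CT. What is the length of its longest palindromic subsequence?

One longest palindromic subsequence is HL EV EV FZ EV EV HL (positions 1,2,5,6,7,8,9); it reads the same forward and backward, and the interval DP gives dp[1][13] = 7.

7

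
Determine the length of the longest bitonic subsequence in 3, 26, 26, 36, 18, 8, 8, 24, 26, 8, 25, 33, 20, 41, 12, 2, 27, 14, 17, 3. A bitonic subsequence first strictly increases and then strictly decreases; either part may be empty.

9

One longest bitonic subsequence is 3, 18, 24, 26, 33, 41, 27, 17, 3 (positions 1,5,8,9,12,14,17,19,20): it rises to 41 then falls. Length 9 is optimal.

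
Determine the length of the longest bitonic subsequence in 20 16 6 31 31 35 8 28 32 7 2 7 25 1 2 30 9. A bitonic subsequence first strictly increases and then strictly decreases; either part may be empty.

One longest bitonic subsequence is 20, 31, 35, 32, 7, 2, 1 (positions 1,4,6,9,10,11,14): it rises to 35 then falls. Length 7 is optimal.

7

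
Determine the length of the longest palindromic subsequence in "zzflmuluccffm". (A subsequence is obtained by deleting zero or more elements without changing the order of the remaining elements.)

5

One longest palindromic subsequence is mulum (positions 5,6,7,8,13); it reads the same forward and backward, and the interval DP gives dp[1][13] = 5.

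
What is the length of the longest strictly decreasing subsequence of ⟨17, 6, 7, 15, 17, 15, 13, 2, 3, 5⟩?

Let dp[i] be the longest decreasing subsequence ending at position i. Then dp = [1, 2, 2, 2, 1, 2, 3, 4, 4, 4].
The maximum is 4; one witness is 17, 15, 13, 2 at positions 1,4,7,8.

4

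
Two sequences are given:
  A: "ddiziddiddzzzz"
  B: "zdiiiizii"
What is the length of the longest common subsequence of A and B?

5

A longest common subsequence is dizii (length 5); the LCS DP confirms no longer common subsequence exists.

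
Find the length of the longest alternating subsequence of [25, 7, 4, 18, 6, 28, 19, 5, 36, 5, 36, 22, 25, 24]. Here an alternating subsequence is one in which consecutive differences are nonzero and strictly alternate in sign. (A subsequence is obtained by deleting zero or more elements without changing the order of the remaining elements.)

A longest alternating subsequence is 25, 7, 18, 6, 28, 19, 36, 5, 36, 22, 25, 24 (positions 1,2,4,5,6,7,9,10,11,12,13,14); its 11 consecutive differences strictly alternate in sign, and length 12 is optimal.

12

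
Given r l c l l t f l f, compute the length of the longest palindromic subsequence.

Using dp[i][j] = 2 + dp[i+1][j−1] if the ends match, else max(dp[i+1][j], dp[i][j−1]):
dp[1][9] = 4. A witness is llll at positions 2,4,5,8.

4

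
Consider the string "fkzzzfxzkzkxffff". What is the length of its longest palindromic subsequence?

9

Using dp[i][j] = 2 + dp[i+1][j−1] if the ends match, else max(dp[i+1][j], dp[i][j−1]):
dp[1][16] = 9. A witness is ffxkzkxff at positions 1,6,7,9,10,11,12,15,16.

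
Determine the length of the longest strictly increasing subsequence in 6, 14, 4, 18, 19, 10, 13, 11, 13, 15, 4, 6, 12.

One longest increasing subsequence is 6, 10, 11, 13, 15 (positions 1,6,8,9,10), of length 5; no longer one exists.

5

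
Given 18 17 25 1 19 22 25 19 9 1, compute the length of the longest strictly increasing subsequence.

One longest increasing subsequence is 18, 19, 22, 25 (positions 1,5,6,7), of length 4; no longer one exists.

4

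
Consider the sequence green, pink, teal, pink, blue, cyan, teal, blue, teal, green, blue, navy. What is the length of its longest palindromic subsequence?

7

One longest palindromic subsequence is green teal blue teal blue teal green (positions 1,3,5,7,8,9,10); it reads the same forward and backward, and the interval DP gives dp[1][12] = 7.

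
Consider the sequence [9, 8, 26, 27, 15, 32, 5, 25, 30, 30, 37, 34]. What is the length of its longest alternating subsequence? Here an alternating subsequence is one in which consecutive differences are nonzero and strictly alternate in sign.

Track the best alternating length ending on an up-step vs a down-step at each position: up/down = 1/1, 1/2, 3/1, 3/1, 3/4, 5/1, 1/6, 7/6, 7/6, 7/6, 7/1, 7/8.
The maximum over both is 8; one such subsequence is 9, 8, 26, 15, 32, 5, 37, 34.

8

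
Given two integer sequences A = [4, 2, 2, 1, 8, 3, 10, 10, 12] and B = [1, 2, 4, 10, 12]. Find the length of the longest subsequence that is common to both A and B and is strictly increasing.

A longest common strictly increasing subsequence is 1, 10, 12 (length 3); it appears in order in both A and B, and no longer such subsequence exists.

3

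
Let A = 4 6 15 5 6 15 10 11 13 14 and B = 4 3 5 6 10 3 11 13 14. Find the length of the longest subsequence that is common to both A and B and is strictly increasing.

7

A longest common strictly increasing subsequence is 4, 5, 6, 10, 11, 13, 14 (length 7); it appears in order in both A and B, and no longer such subsequence exists.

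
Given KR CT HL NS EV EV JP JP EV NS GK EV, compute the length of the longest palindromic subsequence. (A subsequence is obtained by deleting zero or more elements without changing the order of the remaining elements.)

One longest palindromic subsequence is EV EV JP JP EV EV (positions 5,6,7,8,9,12); it reads the same forward and backward, and the interval DP gives dp[1][12] = 6.

6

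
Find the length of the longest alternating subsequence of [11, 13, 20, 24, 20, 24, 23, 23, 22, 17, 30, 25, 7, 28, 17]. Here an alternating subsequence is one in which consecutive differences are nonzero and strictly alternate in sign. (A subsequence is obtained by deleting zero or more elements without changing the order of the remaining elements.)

A longest alternating subsequence is 11, 24, 20, 24, 23, 30, 25, 28, 17 (positions 1,4,5,6,7,11,12,14,15); its 8 consecutive differences strictly alternate in sign, and length 9 is optimal.

9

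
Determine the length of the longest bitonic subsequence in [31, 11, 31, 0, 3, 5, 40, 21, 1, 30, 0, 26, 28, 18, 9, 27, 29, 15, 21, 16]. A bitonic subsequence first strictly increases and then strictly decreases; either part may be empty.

Let inc[i] be the LIS ending at i and dec[i] the longest strictly decreasing subsequence starting at i. inc = [1, 1, 2, 1, 2, 3, 4, 4, 2, 5, 1, 5, 6, 4, 4, 6, 7, 5, 6, 6], dec = [6, 4, 6, 1, 3, 3, 6, 3, 2, 5, 1, 3, 4, 2, 1, 3, 3, 1, 2, 1].
max_i inc[i]+dec[i]−1 = 9, with one witness 0, 3, 5, 40, 30, 28, 27, 21, 16.

9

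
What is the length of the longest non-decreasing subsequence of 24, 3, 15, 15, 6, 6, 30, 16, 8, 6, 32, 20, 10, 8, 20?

Scanning left to right, the best length ending at each element is: 24→1, 3→1, 15→2, 15→3, 6→2, 6→3, 30→4, 16→4, 8→4, 6→4, 32→5, 20→5, 10→5, 8→5, 20→6.
So the longest non-decreasing subsequence has length 6, e.g. 3, 15, 15, 16, 20, 20.

6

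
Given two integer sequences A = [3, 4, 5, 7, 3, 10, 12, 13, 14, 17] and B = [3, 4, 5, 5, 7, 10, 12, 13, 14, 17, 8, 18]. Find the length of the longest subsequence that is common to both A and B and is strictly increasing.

9

A longest common strictly increasing subsequence is 3, 4, 5, 7, 10, 12, 13, 14, 17 (length 9); it appears in order in both A and B, and no longer such subsequence exists.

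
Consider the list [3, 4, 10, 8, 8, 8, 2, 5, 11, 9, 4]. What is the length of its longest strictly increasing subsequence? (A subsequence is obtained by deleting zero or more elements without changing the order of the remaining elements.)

4

Let dp[i] be the longest increasing subsequence ending at position i. Then dp = [1, 2, 3, 3, 3, 3, 1, 3, 4, 4, 2].
The maximum is 4; one witness is 3, 4, 10, 11 at positions 1,2,3,9.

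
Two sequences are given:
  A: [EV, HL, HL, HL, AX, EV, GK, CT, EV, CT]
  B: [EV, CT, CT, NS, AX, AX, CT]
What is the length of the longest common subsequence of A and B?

3

Backtracking the LCS table gives one alignment: EV (A1,B1) → AX (A5,B6) → CT (A10,B7).
So the longest common subsequence has length 3.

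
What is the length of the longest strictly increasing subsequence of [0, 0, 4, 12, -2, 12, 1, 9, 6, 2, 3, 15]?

Scanning left to right, the best length ending at each element is: 0→1, 0→1, 4→2, 12→3, -2→1, 12→3, 1→2, 9→3, 6→3, 2→3, 3→4, 15→5.
So the longest increasing subsequence has length 5, e.g. 0, 1, 2, 3, 15.

5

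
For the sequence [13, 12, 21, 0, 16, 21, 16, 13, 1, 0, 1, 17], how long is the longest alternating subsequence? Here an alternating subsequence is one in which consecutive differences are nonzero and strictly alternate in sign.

A longest alternating subsequence is 13, 12, 21, 0, 16, 0, 1 (positions 1,2,3,4,5,10,11); its 6 consecutive differences strictly alternate in sign, and length 7 is optimal.

7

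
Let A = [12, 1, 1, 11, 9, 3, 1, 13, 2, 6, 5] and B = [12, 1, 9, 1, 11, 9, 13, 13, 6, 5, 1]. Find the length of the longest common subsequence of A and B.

8

A longest common subsequence is 12, 1, 1, 11, 9, 13, 6, 5 (length 8); the LCS DP confirms no longer common subsequence exists.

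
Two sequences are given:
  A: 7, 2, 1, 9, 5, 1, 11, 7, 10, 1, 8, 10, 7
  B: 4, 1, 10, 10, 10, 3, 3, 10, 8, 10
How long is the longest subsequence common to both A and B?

Backtracking the LCS table gives one alignment: 1 (A3,B2) → 10 (A9,B8) → 8 (A11,B9) → 10 (A12,B10).
So the longest common subsequence has length 4.

4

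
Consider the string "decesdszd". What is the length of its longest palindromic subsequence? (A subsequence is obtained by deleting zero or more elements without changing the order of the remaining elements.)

One longest palindromic subsequence is dsdsd (positions 1,5,6,7,9); it reads the same forward and backward, and the interval DP gives dp[1][9] = 5.

5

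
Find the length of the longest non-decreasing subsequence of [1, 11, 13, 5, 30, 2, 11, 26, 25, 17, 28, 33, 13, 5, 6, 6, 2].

Let dp[i] be the longest non-decreasing subsequence ending at position i. Then dp = [1, 2, 3, 2, 4, 2, 3, 4, 4, 4, 5, 6, 4, 3, 4, 5, 3].
The maximum is 6; one witness is 1, 11, 13, 26, 28, 33 at positions 1,2,3,8,11,12.

6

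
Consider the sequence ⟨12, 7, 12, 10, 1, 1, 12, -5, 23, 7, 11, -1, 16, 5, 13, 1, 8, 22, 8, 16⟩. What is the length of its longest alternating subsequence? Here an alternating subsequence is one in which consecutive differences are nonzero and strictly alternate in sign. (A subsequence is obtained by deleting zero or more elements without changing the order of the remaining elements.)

17

A longest alternating subsequence is 12, 7, 12, 10, 12, -5, 23, 7, 11, -1, 16, 5, 13, 1, 22, 8, 16 (positions 1,2,3,4,7,8,9,10,11,12,13,14,15,16,18,19,20); its 16 consecutive differences strictly alternate in sign, and length 17 is optimal.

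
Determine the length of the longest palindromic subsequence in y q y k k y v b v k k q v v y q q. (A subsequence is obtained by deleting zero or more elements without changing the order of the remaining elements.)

11

One longest palindromic subsequence is qykkvbvkkyq (positions 2,3,4,5,7,8,9,10,11,15,17); it reads the same forward and backward, and the interval DP gives dp[1][17] = 11.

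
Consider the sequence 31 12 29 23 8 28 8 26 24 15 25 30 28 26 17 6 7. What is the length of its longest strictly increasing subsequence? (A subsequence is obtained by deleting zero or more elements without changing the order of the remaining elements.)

5

One longest increasing subsequence is 12, 23, 24, 25, 30 (positions 2,4,9,11,12), of length 5; no longer one exists.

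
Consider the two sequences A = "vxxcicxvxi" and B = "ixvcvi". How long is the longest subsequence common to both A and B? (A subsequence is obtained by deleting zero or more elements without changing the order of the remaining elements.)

4

A longest common subsequence is vcvi (length 4); the LCS DP confirms no longer common subsequence exists.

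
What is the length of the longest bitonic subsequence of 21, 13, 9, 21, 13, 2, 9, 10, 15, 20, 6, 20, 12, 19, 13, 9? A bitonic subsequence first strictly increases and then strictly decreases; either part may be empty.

One longest bitonic subsequence is 2, 9, 10, 15, 20, 19, 13, 9 (positions 6,7,8,9,10,14,15,16): it rises to 20 then falls. Length 8 is optimal.

8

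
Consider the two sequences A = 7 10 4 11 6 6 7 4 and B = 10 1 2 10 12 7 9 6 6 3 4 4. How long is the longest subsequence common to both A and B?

A longest common subsequence is 7, 6, 6, 4 (length 4); the LCS DP confirms no longer common subsequence exists.

4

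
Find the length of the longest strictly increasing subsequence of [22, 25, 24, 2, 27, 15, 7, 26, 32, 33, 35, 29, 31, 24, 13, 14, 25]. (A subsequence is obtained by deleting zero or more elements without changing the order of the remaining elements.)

Let dp[i] be the longest increasing subsequence ending at position i. Then dp = [1, 2, 2, 1, 3, 2, 2, 3, 4, 5, 6, 4, 5, 3, 3, 4, 5].
The maximum is 6; one witness is 22, 25, 27, 32, 33, 35 at positions 1,2,5,9,10,11.

6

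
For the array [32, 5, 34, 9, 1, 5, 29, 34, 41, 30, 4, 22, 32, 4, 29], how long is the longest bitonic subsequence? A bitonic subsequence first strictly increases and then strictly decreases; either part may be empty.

8

One longest bitonic subsequence is 5, 9, 29, 34, 41, 30, 22, 4 (positions 2,4,7,8,9,10,12,14): it rises to 41 then falls. Length 8 is optimal.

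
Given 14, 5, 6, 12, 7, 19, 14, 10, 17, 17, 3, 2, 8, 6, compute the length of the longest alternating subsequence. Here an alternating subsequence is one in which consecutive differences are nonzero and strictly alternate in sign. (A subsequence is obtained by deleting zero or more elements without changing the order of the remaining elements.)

Track the best alternating length ending on an up-step vs a down-step at each position: up/down = 1/1, 1/2, 3/2, 3/2, 3/4, 5/1, 5/6, 5/6, 7/6, 7/6, 1/8, 1/8, 9/8, 9/10.
The maximum over both is 10; one such subsequence is 14, 5, 12, 7, 19, 14, 17, 3, 8, 6.

10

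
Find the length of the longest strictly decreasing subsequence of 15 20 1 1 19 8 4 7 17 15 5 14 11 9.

7

Let dp[i] be the longest decreasing subsequence ending at position i. Then dp = [1, 1, 2, 2, 2, 3, 4, 4, 3, 4, 5, 5, 6, 7].
The maximum is 7; one witness is 20, 19, 17, 15, 14, 11, 9 at positions 2,5,9,10,12,13,14.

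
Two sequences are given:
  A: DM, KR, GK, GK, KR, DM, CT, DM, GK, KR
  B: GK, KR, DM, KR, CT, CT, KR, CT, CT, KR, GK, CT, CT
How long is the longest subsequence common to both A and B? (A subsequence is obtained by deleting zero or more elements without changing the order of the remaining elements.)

5

A longest common subsequence is DM, KR, KR, CT, GK (length 5); the LCS DP confirms no longer common subsequence exists.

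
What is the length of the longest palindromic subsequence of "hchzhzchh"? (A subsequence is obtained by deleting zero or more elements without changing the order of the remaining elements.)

7

One longest palindromic subsequence is hhzhzhh (positions 1,3,4,5,6,8,9); it reads the same forward and backward, and the interval DP gives dp[1][9] = 7.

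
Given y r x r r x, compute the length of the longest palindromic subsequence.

4

One longest palindromic subsequence is xrrx (positions 3,4,5,6); it reads the same forward and backward, and the interval DP gives dp[1][6] = 4.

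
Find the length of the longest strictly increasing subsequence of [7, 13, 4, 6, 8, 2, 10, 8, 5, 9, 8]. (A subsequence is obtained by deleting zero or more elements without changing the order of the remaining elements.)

4

Scanning left to right, the best length ending at each element is: 7→1, 13→2, 4→1, 6→2, 8→3, 2→1, 10→4, 8→3, 5→2, 9→4, 8→3.
So the longest increasing subsequence has length 4, e.g. 4, 6, 8, 10.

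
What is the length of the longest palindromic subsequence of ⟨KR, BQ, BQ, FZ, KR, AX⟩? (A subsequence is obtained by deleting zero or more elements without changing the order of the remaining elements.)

4

Using dp[i][j] = 2 + dp[i+1][j−1] if the ends match, else max(dp[i+1][j], dp[i][j−1]):
dp[1][6] = 4. A witness is KR BQ BQ KR at positions 1,2,3,5.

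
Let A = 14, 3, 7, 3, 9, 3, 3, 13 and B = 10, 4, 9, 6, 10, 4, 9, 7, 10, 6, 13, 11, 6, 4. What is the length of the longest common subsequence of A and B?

2

A longest common subsequence is 7, 13 (length 2); the LCS DP confirms no longer common subsequence exists.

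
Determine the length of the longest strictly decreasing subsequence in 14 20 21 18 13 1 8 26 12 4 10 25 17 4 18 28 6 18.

Let dp[i] be the longest decreasing subsequence ending at position i. Then dp = [1, 1, 1, 2, 3, 4, 4, 1, 4, 5, 5, 2, 3, 6, 3, 1, 6, 3].
The maximum is 6; one witness is 20, 18, 13, 12, 10, 4 at positions 2,4,5,9,11,14.

6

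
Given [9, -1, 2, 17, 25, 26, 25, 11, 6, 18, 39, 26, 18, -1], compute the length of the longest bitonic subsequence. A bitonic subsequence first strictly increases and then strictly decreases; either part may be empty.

9

One longest bitonic subsequence is -1, 2, 17, 25, 26, 25, 11, 6, -1 (positions 2,3,4,5,6,7,8,9,14): it rises to 26 then falls. Length 9 is optimal.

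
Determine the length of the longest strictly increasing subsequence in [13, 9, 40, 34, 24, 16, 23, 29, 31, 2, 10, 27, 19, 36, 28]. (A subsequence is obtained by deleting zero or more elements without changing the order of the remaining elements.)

6

Scanning left to right, the best length ending at each element is: 13→1, 9→1, 40→2, 34→2, 24→2, 16→2, 23→3, 29→4, 31→5, 2→1, 10→2, 27→4, 19→3, 36→6, 28→5.
So the longest increasing subsequence has length 6, e.g. 13, 16, 23, 29, 31, 36.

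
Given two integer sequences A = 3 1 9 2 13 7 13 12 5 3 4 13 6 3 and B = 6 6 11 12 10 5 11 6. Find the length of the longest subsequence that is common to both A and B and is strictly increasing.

2

For each value that appears in both, track the longest common increasing run ending there.
The best achievable length is 2; one witness is 5, 6 (A-positions 9,13, B-positions 6,8).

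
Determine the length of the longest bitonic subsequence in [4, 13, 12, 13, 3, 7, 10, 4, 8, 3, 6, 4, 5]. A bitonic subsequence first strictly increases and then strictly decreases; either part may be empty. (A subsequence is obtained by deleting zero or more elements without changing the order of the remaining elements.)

Let inc[i] be the LIS ending at i and dec[i] the longest strictly decreasing subsequence starting at i. inc = [1, 2, 2, 3, 1, 2, 3, 2, 3, 1, 3, 2, 3], dec = [2, 6, 5, 5, 1, 3, 4, 2, 3, 1, 2, 1, 1].
max_i inc[i]+dec[i]−1 = 7, with one witness 4, 13, 12, 10, 8, 6, 5.

7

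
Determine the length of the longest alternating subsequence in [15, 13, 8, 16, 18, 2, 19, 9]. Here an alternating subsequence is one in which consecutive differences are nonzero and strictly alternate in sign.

6

A longest alternating subsequence is 15, 13, 16, 2, 19, 9 (positions 1,2,4,6,7,8); its 5 consecutive differences strictly alternate in sign, and length 6 is optimal.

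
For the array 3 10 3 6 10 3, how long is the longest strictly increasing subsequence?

One longest increasing subsequence is 3, 6, 10 (positions 1,4,5), of length 3; no longer one exists.

3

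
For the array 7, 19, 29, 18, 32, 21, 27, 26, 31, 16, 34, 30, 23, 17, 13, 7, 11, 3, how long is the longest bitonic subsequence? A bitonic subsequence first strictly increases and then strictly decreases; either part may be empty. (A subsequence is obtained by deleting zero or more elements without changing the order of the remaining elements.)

12

One longest bitonic subsequence is 7, 19, 21, 27, 31, 34, 30, 23, 17, 13, 11, 3 (positions 1,2,6,7,9,11,12,13,14,15,17,18): it rises to 34 then falls. Length 12 is optimal.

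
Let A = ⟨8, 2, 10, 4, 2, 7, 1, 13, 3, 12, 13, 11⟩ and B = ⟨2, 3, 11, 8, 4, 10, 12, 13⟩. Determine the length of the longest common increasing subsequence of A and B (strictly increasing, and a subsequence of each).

4

For each value that appears in both, track the longest common increasing run ending there.
The best achievable length is 4; one witness is 2, 3, 12, 13 (A-positions 2,9,10,11, B-positions 1,2,7,8).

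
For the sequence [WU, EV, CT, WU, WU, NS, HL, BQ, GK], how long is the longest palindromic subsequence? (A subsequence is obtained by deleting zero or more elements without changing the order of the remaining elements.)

Using dp[i][j] = 2 + dp[i+1][j−1] if the ends match, else max(dp[i+1][j], dp[i][j−1]):
dp[1][9] = 3. A witness is WU WU WU at positions 1,4,5.

3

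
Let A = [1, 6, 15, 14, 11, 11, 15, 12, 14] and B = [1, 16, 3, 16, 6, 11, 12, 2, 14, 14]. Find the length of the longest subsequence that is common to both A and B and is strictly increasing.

5

For each value that appears in both, track the longest common increasing run ending there.
The best achievable length is 5; one witness is 1, 6, 11, 12, 14 (A-positions 1,2,5,8,9, B-positions 1,5,6,7,9).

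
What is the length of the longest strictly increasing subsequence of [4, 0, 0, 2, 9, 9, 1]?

Scanning left to right, the best length ending at each element is: 4→1, 0→1, 0→1, 2→2, 9→3, 9→3, 1→2.
So the longest increasing subsequence has length 3, e.g. 0, 2, 9.

3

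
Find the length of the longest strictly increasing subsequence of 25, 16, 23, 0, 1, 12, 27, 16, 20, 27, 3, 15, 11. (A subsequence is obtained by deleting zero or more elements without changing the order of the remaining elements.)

Let dp[i] be the longest increasing subsequence ending at position i. Then dp = [1, 1, 2, 1, 2, 3, 4, 4, 5, 6, 3, 4, 4].
The maximum is 6; one witness is 0, 1, 12, 16, 20, 27 at positions 4,5,6,8,9,10.

6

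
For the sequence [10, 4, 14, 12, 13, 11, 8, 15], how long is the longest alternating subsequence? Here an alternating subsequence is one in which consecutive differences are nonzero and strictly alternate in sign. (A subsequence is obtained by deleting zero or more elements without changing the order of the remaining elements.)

Track the best alternating length ending on an up-step vs a down-step at each position: up/down = 1/1, 1/2, 3/1, 3/4, 5/4, 3/6, 3/6, 7/1.
The maximum over both is 7; one such subsequence is 10, 4, 14, 12, 13, 11, 15.

7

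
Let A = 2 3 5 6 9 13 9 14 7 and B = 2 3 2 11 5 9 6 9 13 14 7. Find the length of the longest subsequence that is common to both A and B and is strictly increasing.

For each value that appears in both, track the longest common increasing run ending there.
The best achievable length is 7; one witness is 2, 3, 5, 6, 9, 13, 14 (A-positions 1,2,3,4,5,6,8, B-positions 1,2,5,7,8,9,10).

7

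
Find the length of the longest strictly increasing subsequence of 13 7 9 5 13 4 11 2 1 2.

One longest increasing subsequence is 7, 9, 13 (positions 2,3,5), of length 3; no longer one exists.

3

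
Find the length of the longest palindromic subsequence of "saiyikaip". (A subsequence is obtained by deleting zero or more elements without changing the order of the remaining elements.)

5

One longest palindromic subsequence is aiyia (positions 2,3,4,5,7); it reads the same forward and backward, and the interval DP gives dp[1][9] = 5.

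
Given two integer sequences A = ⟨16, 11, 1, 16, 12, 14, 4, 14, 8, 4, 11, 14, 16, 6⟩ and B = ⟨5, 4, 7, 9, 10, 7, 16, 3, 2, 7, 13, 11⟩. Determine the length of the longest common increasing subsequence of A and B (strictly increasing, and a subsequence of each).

A longest common strictly increasing subsequence is 4, 16 (length 2); it appears in order in both A and B, and no longer such subsequence exists.

2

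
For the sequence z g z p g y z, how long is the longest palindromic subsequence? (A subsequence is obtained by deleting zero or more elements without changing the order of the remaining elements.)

5

One longest palindromic subsequence is zgpgz (positions 1,2,4,5,7); it reads the same forward and backward, and the interval DP gives dp[1][7] = 5.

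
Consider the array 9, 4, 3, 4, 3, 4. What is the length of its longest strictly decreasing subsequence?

Scanning left to right, the best length ending at each element is: 9→1, 4→2, 3→3, 4→2, 3→3, 4→2.
So the longest decreasing subsequence has length 3, e.g. 9, 4, 3.

3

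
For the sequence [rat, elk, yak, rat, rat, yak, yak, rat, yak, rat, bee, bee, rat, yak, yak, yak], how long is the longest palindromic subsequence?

10

One longest palindromic subsequence is yak yak yak rat bee bee rat yak yak yak (positions 3,6,7,8,11,12,13,14,15,16); it reads the same forward and backward, and the interval DP gives dp[1][16] = 10.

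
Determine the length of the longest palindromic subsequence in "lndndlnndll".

One longest palindromic subsequence is ldnnndl (positions 1,3,4,7,8,9,11); it reads the same forward and backward, and the interval DP gives dp[1][11] = 7.

7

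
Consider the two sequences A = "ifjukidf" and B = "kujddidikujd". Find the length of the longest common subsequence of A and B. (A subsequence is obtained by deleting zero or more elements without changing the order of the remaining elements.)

Backtracking the LCS table gives one alignment: i (A1,B8) → j (A3,B11) → d (A7,B12).
So the longest common subsequence has length 3.

3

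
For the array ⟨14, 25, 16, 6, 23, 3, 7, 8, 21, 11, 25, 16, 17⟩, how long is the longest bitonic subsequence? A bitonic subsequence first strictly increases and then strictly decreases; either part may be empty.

Let inc[i] be the LIS ending at i and dec[i] the longest strictly decreasing subsequence starting at i. inc = [1, 2, 2, 1, 3, 1, 2, 3, 4, 4, 5, 5, 6], dec = [3, 4, 3, 2, 3, 1, 1, 1, 2, 1, 2, 1, 1].
max_i inc[i]+dec[i]−1 = 6, with one witness 6, 7, 8, 21, 25, 17.

6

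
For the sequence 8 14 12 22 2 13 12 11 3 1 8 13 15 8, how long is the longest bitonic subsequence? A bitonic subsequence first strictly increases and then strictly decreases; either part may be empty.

One longest bitonic subsequence is 8, 14, 22, 13, 12, 11, 3, 1 (positions 1,2,4,6,7,8,9,10): it rises to 22 then falls. Length 8 is optimal.

8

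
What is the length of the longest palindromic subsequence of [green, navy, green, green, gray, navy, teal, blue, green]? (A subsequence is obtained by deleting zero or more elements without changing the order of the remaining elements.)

Using dp[i][j] = 2 + dp[i+1][j−1] if the ends match, else max(dp[i+1][j], dp[i][j−1]):
dp[1][9] = 6. A witness is green navy green green navy green at positions 1,2,3,4,6,9.

6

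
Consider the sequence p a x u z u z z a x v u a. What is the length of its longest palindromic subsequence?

7

Using dp[i][j] = 2 + dp[i+1][j−1] if the ends match, else max(dp[i+1][j], dp[i][j−1]):
dp[1][13] = 7. A witness is auzzzua at positions 2,4,5,7,8,12,13.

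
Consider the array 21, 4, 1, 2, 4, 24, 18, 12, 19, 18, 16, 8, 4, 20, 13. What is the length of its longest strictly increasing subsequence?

Scanning left to right, the best length ending at each element is: 21→1, 4→1, 1→1, 2→2, 4→3, 24→4, 18→4, 12→4, 19→5, 18→5, 16→5, 8→4, 4→3, 20→6, 13→5.
So the longest increasing subsequence has length 6, e.g. 1, 2, 4, 18, 19, 20.

6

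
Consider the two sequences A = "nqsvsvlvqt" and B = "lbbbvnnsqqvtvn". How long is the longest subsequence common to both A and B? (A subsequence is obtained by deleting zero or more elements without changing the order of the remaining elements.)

A longest common subsequence is nqvv (length 4); the LCS DP confirms no longer common subsequence exists.

4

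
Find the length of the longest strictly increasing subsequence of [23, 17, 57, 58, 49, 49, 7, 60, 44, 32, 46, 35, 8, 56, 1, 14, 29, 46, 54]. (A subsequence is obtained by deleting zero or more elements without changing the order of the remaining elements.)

6

Let dp[i] be the longest increasing subsequence ending at position i. Then dp = [1, 1, 2, 3, 2, 2, 1, 4, 2, 2, 3, 3, 2, 4, 1, 3, 4, 5, 6].
The maximum is 6; one witness is 7, 8, 14, 29, 46, 54 at positions 7,13,16,17,18,19.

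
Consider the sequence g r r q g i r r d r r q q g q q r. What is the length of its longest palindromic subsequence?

Using dp[i][j] = 2 + dp[i+1][j−1] if the ends match, else max(dp[i+1][j], dp[i][j−1]):
dp[1][17] = 11. A witness is rqgrrdrrgqr at positions 2,4,5,7,8,9,10,11,14,16,17.

11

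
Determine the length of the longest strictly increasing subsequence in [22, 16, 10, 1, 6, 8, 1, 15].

Let dp[i] be the longest increasing subsequence ending at position i. Then dp = [1, 1, 1, 1, 2, 3, 1, 4].
The maximum is 4; one witness is 1, 6, 8, 15 at positions 4,5,6,8.

4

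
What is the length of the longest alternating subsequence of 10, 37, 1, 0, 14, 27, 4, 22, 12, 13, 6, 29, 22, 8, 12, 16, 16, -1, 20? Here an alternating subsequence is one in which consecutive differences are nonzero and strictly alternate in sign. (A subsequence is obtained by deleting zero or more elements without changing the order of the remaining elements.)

A longest alternating subsequence is 10, 37, 1, 14, 4, 22, 12, 13, 6, 29, 8, 12, -1, 20 (positions 1,2,3,5,7,8,9,10,11,12,14,15,18,19); its 13 consecutive differences strictly alternate in sign, and length 14 is optimal.

14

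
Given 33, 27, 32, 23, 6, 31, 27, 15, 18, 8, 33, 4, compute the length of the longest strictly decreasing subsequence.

7

One longest decreasing subsequence is 33, 32, 31, 27, 15, 8, 4 (positions 1,3,6,7,8,10,12), of length 7; no longer one exists.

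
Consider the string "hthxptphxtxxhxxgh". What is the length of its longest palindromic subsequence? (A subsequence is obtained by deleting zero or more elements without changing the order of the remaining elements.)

9

One longest palindromic subsequence is hxhxxxhxh (positions 1,4,8,9,11,12,13,15,17); it reads the same forward and backward, and the interval DP gives dp[1][17] = 9.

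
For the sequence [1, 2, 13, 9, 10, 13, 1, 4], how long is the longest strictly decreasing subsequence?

3

Let dp[i] be the longest decreasing subsequence ending at position i. Then dp = [1, 1, 1, 2, 2, 1, 3, 3].
The maximum is 3; one witness is 13, 9, 1 at positions 3,4,7.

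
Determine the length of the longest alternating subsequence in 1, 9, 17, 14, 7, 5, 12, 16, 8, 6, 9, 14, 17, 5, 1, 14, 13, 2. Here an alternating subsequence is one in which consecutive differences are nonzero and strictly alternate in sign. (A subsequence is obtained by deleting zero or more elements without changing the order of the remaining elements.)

Track the best alternating length ending on an up-step vs a down-step at each position: up/down = 1/1, 2/1, 2/1, 2/3, 2/3, 2/3, 4/3, 4/3, 4/5, 4/5, 6/5, 6/5, 6/1, 2/7, 1/7, 8/7, 8/9, 8/9.
The maximum over both is 9; one such subsequence is 1, 9, 7, 12, 8, 9, 5, 14, 13.

9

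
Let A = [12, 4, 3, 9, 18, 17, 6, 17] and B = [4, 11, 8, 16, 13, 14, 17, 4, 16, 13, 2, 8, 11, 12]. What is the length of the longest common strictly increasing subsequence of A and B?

2

For each value that appears in both, track the longest common increasing run ending there.
The best achievable length is 2; one witness is 4, 17 (A-positions 2,6, B-positions 1,7).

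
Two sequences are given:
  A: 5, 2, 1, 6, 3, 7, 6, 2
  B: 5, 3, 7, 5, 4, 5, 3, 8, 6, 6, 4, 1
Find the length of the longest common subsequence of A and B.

4

A longest common subsequence is 5, 3, 7, 6 (length 4); the LCS DP confirms no longer common subsequence exists.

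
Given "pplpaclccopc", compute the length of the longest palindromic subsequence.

One longest palindromic subsequence is pcccp (positions 4,6,8,9,11); it reads the same forward and backward, and the interval DP gives dp[1][12] = 5.

5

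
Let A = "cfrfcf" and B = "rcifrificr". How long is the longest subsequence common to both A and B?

A longest common subsequence is cfrfc (length 5); the LCS DP confirms no longer common subsequence exists.

5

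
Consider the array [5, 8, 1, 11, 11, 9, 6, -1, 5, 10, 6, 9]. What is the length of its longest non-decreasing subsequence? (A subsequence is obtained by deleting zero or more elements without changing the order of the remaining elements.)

4

Let dp[i] be the longest non-decreasing subsequence ending at position i. Then dp = [1, 2, 1, 3, 4, 3, 2, 1, 2, 4, 3, 4].
The maximum is 4; one witness is 5, 8, 11, 11 at positions 1,2,4,5.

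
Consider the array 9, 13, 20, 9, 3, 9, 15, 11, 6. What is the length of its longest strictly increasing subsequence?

One longest increasing subsequence is 9, 13, 20 (positions 1,2,3), of length 3; no longer one exists.

3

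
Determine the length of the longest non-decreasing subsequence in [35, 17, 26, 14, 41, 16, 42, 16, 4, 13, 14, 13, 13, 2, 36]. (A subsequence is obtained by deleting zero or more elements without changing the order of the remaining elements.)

One longest non-decreasing subsequence is 4, 13, 13, 13, 36 (positions 9,10,12,13,15), of length 5; no longer one exists.

5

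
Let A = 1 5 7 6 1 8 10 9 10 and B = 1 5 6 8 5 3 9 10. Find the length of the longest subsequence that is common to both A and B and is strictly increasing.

6

For each value that appears in both, track the longest common increasing run ending there.
The best achievable length is 6; one witness is 1, 5, 6, 8, 9, 10 (A-positions 1,2,4,6,8,9, B-positions 1,2,3,4,7,8).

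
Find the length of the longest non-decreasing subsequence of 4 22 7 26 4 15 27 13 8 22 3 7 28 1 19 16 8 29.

One longest non-decreasing subsequence is 4, 22, 26, 27, 28, 29 (positions 1,2,4,7,13,18), of length 6; no longer one exists.

6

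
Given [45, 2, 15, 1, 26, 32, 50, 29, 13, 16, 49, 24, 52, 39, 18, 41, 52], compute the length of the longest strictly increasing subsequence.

Scanning left to right, the best length ending at each element is: 45→1, 2→1, 15→2, 1→1, 26→3, 32→4, 50→5, 29→4, 13→2, 16→3, 49→5, 24→4, 52→6, 39→5, 18→4, 41→6, 52→7.
So the longest increasing subsequence has length 7, e.g. 2, 15, 26, 32, 39, 41, 52.

7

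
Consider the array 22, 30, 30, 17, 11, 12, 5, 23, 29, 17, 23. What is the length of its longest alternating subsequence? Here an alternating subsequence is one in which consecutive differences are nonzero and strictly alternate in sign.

8

Track the best alternating length ending on an up-step vs a down-step at each position: up/down = 1/1, 2/1, 2/1, 1/3, 1/3, 4/3, 1/5, 6/3, 6/3, 6/7, 8/7.
The maximum over both is 8; one such subsequence is 22, 30, 11, 12, 5, 23, 17, 23.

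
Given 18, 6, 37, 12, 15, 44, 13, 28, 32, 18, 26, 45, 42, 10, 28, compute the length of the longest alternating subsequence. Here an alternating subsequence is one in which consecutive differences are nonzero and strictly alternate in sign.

A longest alternating subsequence is 18, 6, 37, 12, 15, 13, 28, 18, 26, 10, 28 (positions 1,2,3,4,5,7,8,10,11,14,15); its 10 consecutive differences strictly alternate in sign, and length 11 is optimal.

11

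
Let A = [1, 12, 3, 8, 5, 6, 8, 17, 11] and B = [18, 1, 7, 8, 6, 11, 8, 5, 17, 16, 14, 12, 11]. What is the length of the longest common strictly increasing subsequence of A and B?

A longest common strictly increasing subsequence is 1, 6, 8, 17 (length 4); it appears in order in both A and B, and no longer such subsequence exists.

4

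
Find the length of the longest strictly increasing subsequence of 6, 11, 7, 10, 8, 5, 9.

4

Let dp[i] be the longest increasing subsequence ending at position i. Then dp = [1, 2, 2, 3, 3, 1, 4].
The maximum is 4; one witness is 6, 7, 8, 9 at positions 1,3,5,7.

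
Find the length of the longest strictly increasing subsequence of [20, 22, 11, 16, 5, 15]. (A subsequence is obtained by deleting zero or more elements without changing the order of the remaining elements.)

Scanning left to right, the best length ending at each element is: 20→1, 22→2, 11→1, 16→2, 5→1, 15→2.
So the longest increasing subsequence has length 2, e.g. 20, 22.

2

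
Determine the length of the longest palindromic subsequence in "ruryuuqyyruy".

8

One longest palindromic subsequence is uryuuyru (positions 2,3,4,5,6,9,10,11); it reads the same forward and backward, and the interval DP gives dp[1][12] = 8.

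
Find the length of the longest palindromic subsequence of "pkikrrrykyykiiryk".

9

One longest palindromic subsequence is kikyyykik (positions 2,3,4,8,10,11,12,14,17); it reads the same forward and backward, and the interval DP gives dp[1][17] = 9.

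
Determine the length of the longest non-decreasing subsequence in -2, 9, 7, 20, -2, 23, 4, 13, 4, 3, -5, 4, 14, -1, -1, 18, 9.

7

Let dp[i] be the longest non-decreasing subsequence ending at position i. Then dp = [1, 2, 2, 3, 2, 4, 3, 4, 4, 3, 1, 5, 6, 3, 4, 7, 6].
The maximum is 7; one witness is -2, -2, 4, 4, 4, 14, 18 at positions 1,5,7,9,12,13,16.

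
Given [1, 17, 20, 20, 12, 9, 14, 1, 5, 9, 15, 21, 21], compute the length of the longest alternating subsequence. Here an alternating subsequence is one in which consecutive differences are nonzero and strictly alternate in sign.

6

A longest alternating subsequence is 1, 17, 12, 14, 1, 5 (positions 1,2,5,7,8,9); its 5 consecutive differences strictly alternate in sign, and length 6 is optimal.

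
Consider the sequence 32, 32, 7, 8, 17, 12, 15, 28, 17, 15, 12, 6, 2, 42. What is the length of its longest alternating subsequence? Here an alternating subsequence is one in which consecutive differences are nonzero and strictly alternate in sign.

7

Track the best alternating length ending on an up-step vs a down-step at each position: up/down = 1/1, 1/1, 1/2, 3/2, 3/2, 3/4, 5/4, 5/2, 5/6, 5/6, 3/6, 1/6, 1/6, 7/1.
The maximum over both is 7; one such subsequence is 32, 7, 17, 12, 28, 17, 42.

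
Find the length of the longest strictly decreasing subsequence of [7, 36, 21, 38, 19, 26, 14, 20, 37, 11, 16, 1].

6

One longest decreasing subsequence is 36, 21, 19, 14, 11, 1 (positions 2,3,5,7,10,12), of length 6; no longer one exists.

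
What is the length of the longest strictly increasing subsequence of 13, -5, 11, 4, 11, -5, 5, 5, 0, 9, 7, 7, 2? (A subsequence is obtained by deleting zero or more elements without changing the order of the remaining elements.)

Let dp[i] be the longest increasing subsequence ending at position i. Then dp = [1, 1, 2, 2, 3, 1, 3, 3, 2, 4, 4, 4, 3].
The maximum is 4; one witness is -5, 4, 5, 9 at positions 2,4,7,10.

4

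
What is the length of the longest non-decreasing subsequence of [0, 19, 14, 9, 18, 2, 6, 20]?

4

Let dp[i] be the longest non-decreasing subsequence ending at position i. Then dp = [1, 2, 2, 2, 3, 2, 3, 4].
The maximum is 4; one witness is 0, 14, 18, 20 at positions 1,3,5,8.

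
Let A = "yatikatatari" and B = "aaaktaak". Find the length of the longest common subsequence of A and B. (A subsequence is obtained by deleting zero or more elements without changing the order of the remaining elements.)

Backtracking the LCS table gives one alignment: a (A2,B3) → k (A5,B4) → t (A7,B5) → a (A8,B6) → a (A10,B7).
So the longest common subsequence has length 5.

5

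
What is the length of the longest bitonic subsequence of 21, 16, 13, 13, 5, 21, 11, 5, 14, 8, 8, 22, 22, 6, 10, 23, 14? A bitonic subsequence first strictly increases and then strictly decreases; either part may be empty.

Let inc[i] be the LIS ending at i and dec[i] the longest strictly decreasing subsequence starting at i. inc = [1, 1, 1, 1, 1, 2, 2, 1, 3, 2, 2, 4, 4, 2, 3, 5, 4], dec = [6, 5, 4, 4, 1, 4, 3, 1, 3, 2, 2, 2, 2, 1, 1, 2, 1].
max_i inc[i]+dec[i]−1 = 6, with one witness 21, 16, 13, 11, 8, 6.

6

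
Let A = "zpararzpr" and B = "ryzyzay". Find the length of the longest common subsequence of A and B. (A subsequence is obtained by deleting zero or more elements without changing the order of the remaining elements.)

A longest common subsequence is za (length 2); the LCS DP confirms no longer common subsequence exists.

2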